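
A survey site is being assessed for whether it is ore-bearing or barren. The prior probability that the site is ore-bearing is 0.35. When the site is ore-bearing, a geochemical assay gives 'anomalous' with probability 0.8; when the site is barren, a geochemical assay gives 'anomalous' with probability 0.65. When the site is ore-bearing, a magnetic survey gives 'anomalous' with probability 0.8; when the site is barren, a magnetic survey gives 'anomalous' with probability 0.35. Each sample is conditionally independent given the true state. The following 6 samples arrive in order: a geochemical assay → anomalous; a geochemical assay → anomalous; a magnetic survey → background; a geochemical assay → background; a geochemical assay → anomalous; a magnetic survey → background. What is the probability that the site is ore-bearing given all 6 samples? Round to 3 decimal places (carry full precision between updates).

0.052

After a geochemical assay='anomalous': P(ore) = 0.8·0.3500 / (0.8·0.3500 + 0.65·0.6500) ≈ 0.3986
After a geochemical assay='anomalous': P(ore) = 0.8·0.3986 / (0.8·0.3986 + 0.65·0.6014) ≈ 0.4492
After a magnetic survey='background': P(ore) = 0.2·0.4492 / (0.2·0.4492 + 0.65·0.5508) ≈ 0.2006
After a geochemical assay='background': P(ore) = 0.2·0.2006 / (0.2·0.2006 + 0.35·0.7994) ≈ 0.1254
After a geochemical assay='anomalous': P(ore) = 0.8·0.1254 / (0.8·0.1254 + 0.65·0.8746) ≈ 0.1500
After a magnetic survey='background': P(ore) = 0.2·0.1500 / (0.2·0.1500 + 0.65·0.8500) ≈ 0.0515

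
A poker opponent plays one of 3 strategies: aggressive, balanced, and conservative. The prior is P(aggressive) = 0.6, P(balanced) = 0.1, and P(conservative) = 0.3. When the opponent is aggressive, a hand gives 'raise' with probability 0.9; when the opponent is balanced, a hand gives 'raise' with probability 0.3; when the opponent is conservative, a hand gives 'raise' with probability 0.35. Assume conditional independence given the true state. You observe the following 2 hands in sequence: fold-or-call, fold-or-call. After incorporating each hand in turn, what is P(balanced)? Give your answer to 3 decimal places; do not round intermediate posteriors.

After 'fold-or-call': normaliser = 0.1·0.6000 + 0.7·0.1000 + 0.65·0.3000; P(aggressive) ≈ 0.1846, P(balanced) ≈ 0.2154, P(conservative) ≈ 0.6000
After 'fold-or-call': normaliser = 0.1·0.1846 + 0.7·0.2154 + 0.65·0.6000; P(aggressive) ≈ 0.0330, P(balanced) ≈ 0.2696, P(conservative) ≈ 0.6974

0.270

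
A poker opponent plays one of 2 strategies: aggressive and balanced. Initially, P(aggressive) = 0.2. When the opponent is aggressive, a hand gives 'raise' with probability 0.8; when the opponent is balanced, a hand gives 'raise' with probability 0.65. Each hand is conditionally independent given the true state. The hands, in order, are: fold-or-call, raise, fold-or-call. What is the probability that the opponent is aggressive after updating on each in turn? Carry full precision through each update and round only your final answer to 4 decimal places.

After 'fold-or-call': P(aggressive) = 0.2·0.2000 / (0.2·0.2000 + 0.35·0.8000) ≈ 0.1250
After 'raise': P(aggressive) = 0.8·0.1250 / (0.8·0.1250 + 0.65·0.8750) ≈ 0.1495
After 'fold-or-call': P(aggressive) = 0.2·0.1495 / (0.2·0.1495 + 0.35·0.8505) ≈ 0.0913

0.0913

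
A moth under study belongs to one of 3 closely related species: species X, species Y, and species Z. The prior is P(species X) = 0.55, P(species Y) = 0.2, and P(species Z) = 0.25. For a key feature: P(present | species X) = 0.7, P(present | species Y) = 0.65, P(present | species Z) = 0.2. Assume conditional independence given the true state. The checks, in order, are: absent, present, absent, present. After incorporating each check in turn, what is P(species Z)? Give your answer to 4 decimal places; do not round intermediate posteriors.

0.1561

Each posterior becomes the prior for the next update.
After 'absent': normaliser = 0.3·0.5500 + 0.35·0.2000 + 0.8·0.2500; P(species X) ≈ 0.3793, P(species Y) ≈ 0.1609, P(species Z) ≈ 0.4598
After 'present': normaliser = 0.7·0.3793 + 0.65·0.1609 + 0.2·0.4598; P(species X) ≈ 0.5746, P(species Y) ≈ 0.2264, P(species Z) ≈ 0.1990
After 'absent': normaliser = 0.3·0.5746 + 0.35·0.2264 + 0.8·0.1990; P(species X) ≈ 0.4196, P(species Y) ≈ 0.1929, P(species Z) ≈ 0.3875
After 'present': normaliser = 0.7·0.4196 + 0.65·0.1929 + 0.2·0.3875; P(species X) ≈ 0.5915, P(species Y) ≈ 0.2524, P(species Z) ≈ 0.1561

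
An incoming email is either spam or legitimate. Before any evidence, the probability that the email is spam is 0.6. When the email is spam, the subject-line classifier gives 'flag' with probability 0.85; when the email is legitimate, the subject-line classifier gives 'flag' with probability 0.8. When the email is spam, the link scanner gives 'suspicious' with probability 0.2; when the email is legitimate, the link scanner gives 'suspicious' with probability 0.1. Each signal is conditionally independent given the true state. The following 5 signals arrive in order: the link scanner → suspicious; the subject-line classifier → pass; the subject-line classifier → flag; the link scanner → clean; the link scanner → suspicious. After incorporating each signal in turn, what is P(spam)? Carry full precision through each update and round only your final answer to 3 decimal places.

0.810

After the link scanner='suspicious': P(spam) = 0.2·0.6000 / (0.2·0.6000 + 0.1·0.4000) ≈ 0.7500
After the subject-line classifier='pass': P(spam) = 0.15·0.7500 / (0.15·0.7500 + 0.2·0.2500) ≈ 0.6923
After the subject-line classifier='flag': P(spam) = 0.85·0.6923 / (0.85·0.6923 + 0.8·0.3077) ≈ 0.7051
After the link scanner='clean': P(spam) = 0.8·0.7051 / (0.8·0.7051 + 0.9·0.2949) ≈ 0.6800
After the link scanner='suspicious': P(spam) = 0.2·0.6800 / (0.2·0.6800 + 0.1·0.3200) ≈ 0.8095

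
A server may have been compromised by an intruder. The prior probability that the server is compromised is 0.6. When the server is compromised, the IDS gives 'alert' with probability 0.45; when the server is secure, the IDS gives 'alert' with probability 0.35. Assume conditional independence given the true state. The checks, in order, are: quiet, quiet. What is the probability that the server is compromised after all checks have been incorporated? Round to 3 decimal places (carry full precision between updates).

After 'quiet': P(compromised) = 0.55·0.6000 / (0.55·0.6000 + 0.65·0.4000) ≈ 0.5593
After 'quiet': P(compromised) = 0.55·0.5593 / (0.55·0.5593 + 0.65·0.4407) ≈ 0.5178

0.518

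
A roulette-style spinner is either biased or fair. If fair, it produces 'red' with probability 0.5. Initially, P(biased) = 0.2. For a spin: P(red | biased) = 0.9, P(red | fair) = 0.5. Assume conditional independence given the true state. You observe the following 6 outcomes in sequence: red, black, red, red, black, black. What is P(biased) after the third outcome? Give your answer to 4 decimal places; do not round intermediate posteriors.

0.1394

Apply Bayes' rule sequentially, carrying P(biased) forward.
After 'red': P(biased) = 0.9·0.2000 / (0.9·0.2000 + 0.5·0.8000) ≈ 0.3103
After 'black': P(biased) = 0.1·0.3103 / (0.1·0.3103 + 0.5·0.6897) ≈ 0.0826
After 'red': P(biased) = 0.9·0.0826 / (0.9·0.0826 + 0.5·0.9174) ≈ 0.1394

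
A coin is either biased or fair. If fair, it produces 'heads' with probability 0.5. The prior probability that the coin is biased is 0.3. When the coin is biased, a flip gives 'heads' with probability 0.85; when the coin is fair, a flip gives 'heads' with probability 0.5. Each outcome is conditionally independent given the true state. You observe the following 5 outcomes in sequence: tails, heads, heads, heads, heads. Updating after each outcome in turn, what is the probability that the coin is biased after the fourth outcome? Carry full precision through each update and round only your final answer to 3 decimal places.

After 'tails': P(biased) = 0.15·0.3000 / (0.15·0.3000 + 0.5·0.7000) ≈ 0.1139
After 'heads': P(biased) = 0.85·0.1139 / (0.85·0.1139 + 0.5·0.8861) ≈ 0.1794
After 'heads': P(biased) = 0.85·0.1794 / (0.85·0.1794 + 0.5·0.8206) ≈ 0.2709
After 'heads': P(biased) = 0.85·0.2709 / (0.85·0.2709 + 0.5·0.7291) ≈ 0.3871

0.387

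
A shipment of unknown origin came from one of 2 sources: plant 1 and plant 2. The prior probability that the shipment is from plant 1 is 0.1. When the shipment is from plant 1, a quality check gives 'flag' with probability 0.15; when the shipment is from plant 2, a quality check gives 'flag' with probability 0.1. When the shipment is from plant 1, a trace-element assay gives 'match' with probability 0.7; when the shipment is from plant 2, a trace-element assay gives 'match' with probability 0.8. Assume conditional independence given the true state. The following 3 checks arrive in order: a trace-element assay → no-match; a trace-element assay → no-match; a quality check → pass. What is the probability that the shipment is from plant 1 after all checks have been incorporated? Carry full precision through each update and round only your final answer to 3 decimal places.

0.191

After a trace-element assay='no-match': P(plant 1) = 0.3·0.1000 / (0.3·0.1000 + 0.2·0.9000) ≈ 0.1429
After a trace-element assay='no-match': P(plant 1) = 0.3·0.1429 / (0.3·0.1429 + 0.2·0.8571) ≈ 0.2000
After a quality check='pass': P(plant 1) = 0.85·0.2000 / (0.85·0.2000 + 0.9·0.8000) ≈ 0.1910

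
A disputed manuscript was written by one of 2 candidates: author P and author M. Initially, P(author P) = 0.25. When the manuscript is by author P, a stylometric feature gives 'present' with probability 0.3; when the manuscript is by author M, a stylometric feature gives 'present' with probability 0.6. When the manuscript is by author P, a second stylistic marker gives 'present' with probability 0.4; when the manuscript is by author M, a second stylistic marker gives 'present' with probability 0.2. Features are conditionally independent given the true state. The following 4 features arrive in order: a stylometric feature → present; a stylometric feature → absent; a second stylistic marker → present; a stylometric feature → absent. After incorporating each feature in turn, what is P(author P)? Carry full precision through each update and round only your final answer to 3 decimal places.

After a stylometric feature='present': P(author P) = 0.3·0.2500 / (0.3·0.2500 + 0.6·0.7500) ≈ 0.1429
After a stylometric feature='absent': P(author P) = 0.7·0.1429 / (0.7·0.1429 + 0.4·0.8571) ≈ 0.2258
After a second stylistic marker='present': P(author P) = 0.4·0.2258 / (0.4·0.2258 + 0.2·0.7742) ≈ 0.3684
After a stylometric feature='absent': P(author P) = 0.7·0.3684 / (0.7·0.3684 + 0.4·0.6316) ≈ 0.5052

0.505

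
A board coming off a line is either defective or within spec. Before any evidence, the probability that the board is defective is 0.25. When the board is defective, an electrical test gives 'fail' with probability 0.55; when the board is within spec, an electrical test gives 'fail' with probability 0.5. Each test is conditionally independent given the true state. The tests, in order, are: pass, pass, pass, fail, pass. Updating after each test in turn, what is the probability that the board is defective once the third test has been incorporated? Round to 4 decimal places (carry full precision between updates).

0.1955

Each posterior becomes the prior for the next update.
After 'pass': P(defective) = 0.45·0.2500 / (0.45·0.2500 + 0.5·0.7500) ≈ 0.2308
After 'pass': P(defective) = 0.45·0.2308 / (0.45·0.2308 + 0.5·0.7692) ≈ 0.2126
After 'pass': P(defective) = 0.45·0.2126 / (0.45·0.2126 + 0.5·0.7874) ≈ 0.1955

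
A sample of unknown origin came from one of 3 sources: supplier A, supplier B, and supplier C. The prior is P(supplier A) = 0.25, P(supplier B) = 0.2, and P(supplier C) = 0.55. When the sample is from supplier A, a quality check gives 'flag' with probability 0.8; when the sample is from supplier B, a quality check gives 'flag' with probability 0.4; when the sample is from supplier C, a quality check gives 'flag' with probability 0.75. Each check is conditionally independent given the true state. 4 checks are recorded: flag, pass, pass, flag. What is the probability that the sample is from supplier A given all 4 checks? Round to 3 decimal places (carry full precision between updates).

0.172

After 'flag': normaliser = 0.8·0.2500 + 0.4·0.2000 + 0.75·0.5500; P(supplier A) ≈ 0.2888, P(supplier B) ≈ 0.1155, P(supplier C) ≈ 0.5957
After 'pass': normaliser = 0.2·0.2888 + 0.6·0.1155 + 0.25·0.5957; P(supplier A) ≈ 0.2093, P(supplier B) ≈ 0.2511, P(supplier C) ≈ 0.5396
After 'pass': normaliser = 0.2·0.2093 + 0.6·0.2511 + 0.25·0.5396; P(supplier A) ≈ 0.1278, P(supplier B) ≈ 0.4602, P(supplier C) ≈ 0.4120
After 'flag': normaliser = 0.8·0.1278 + 0.4·0.4602 + 0.75·0.4120; P(supplier A) ≈ 0.1718, P(supplier B) ≈ 0.3092, P(supplier C) ≈ 0.5190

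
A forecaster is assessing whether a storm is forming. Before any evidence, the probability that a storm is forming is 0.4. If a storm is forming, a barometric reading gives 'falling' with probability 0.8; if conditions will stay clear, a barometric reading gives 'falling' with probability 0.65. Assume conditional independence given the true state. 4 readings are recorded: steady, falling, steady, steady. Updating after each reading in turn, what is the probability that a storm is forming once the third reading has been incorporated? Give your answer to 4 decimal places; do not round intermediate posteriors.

0.2113

After 'steady': P(storm) = 0.2·0.4000 / (0.2·0.4000 + 0.35·0.6000) ≈ 0.2759
After 'falling': P(storm) = 0.8·0.2759 / (0.8·0.2759 + 0.65·0.7241) ≈ 0.3192
After 'steady': P(storm) = 0.2·0.3192 / (0.2·0.3192 + 0.35·0.6808) ≈ 0.2113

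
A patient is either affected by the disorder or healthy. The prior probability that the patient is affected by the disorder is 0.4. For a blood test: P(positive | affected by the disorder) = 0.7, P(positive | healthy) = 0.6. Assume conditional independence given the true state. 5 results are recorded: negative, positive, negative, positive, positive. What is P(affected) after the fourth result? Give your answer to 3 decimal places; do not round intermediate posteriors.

0.338

After 'negative': P(affected) = 0.3·0.4000 / (0.3·0.4000 + 0.4·0.6000) ≈ 0.3333
After 'positive': P(affected) = 0.7·0.3333 / (0.7·0.3333 + 0.6·0.6667) ≈ 0.3684
After 'negative': P(affected) = 0.3·0.3684 / (0.3·0.3684 + 0.4·0.6316) ≈ 0.3043
After 'positive': P(affected) = 0.7·0.3043 / (0.7·0.3043 + 0.6·0.6957) ≈ 0.3379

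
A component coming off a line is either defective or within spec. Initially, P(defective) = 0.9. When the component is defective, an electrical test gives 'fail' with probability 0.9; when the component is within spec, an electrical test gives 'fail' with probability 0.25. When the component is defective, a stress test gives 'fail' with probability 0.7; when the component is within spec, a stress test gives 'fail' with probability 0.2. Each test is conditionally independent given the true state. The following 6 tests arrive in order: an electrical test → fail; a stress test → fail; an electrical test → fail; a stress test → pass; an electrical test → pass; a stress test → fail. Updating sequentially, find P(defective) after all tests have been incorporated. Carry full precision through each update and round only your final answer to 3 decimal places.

0.986

Each posterior becomes the prior for the next update.
After an electrical test='fail': P(defective) = 0.9·0.9000 / (0.9·0.9000 + 0.25·0.1000) ≈ 0.9701
After a stress test='fail': P(defective) = 0.7·0.9701 / (0.7·0.9701 + 0.2·0.0299) ≈ 0.9913
After an electrical test='fail': P(defective) = 0.9·0.9913 / (0.9·0.9913 + 0.25·0.0087) ≈ 0.9976
After a stress test='pass': P(defective) = 0.3·0.9976 / (0.3·0.9976 + 0.8·0.0024) ≈ 0.9935
After an electrical test='pass': P(defective) = 0.1·0.9935 / (0.1·0.9935 + 0.75·0.0065) ≈ 0.9533
After a stress test='fail': P(defective) = 0.7·0.9533 / (0.7·0.9533 + 0.2·0.0467) ≈ 0.9862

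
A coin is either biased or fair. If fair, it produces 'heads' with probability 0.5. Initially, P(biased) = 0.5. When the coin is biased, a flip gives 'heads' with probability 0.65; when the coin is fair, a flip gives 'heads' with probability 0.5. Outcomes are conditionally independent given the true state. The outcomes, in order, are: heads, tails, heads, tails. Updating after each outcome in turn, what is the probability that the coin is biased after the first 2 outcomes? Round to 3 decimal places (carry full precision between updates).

0.476

After 'heads': P(biased) = 0.65·0.5000 / (0.65·0.5000 + 0.5·0.5000) ≈ 0.5652
After 'tails': P(biased) = 0.35·0.5652 / (0.35·0.5652 + 0.5·0.4348) ≈ 0.4764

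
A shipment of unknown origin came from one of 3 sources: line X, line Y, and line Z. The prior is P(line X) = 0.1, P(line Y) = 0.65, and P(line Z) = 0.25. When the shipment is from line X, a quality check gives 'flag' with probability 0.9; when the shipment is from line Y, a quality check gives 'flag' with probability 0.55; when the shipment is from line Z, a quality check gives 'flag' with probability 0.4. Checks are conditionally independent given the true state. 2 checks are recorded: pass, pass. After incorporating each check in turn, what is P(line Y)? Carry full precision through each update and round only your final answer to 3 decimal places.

After 'pass': normaliser = 0.1·0.1000 + 0.45·0.6500 + 0.6·0.2500; P(line X) ≈ 0.0221, P(line Y) ≈ 0.6464, P(line Z) ≈ 0.3315
After 'pass': normaliser = 0.1·0.0221 + 0.45·0.6464 + 0.6·0.3315; P(line X) ≈ 0.0045, P(line Y) ≈ 0.5912, P(line Z) ≈ 0.4043

0.591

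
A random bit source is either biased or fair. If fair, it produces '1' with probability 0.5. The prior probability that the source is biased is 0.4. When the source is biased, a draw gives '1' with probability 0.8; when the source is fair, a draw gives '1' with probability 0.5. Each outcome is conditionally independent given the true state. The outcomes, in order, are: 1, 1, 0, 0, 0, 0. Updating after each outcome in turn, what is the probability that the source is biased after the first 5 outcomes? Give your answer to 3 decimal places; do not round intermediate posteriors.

0.098

After '1': P(biased) = 0.8·0.4000 / (0.8·0.4000 + 0.5·0.6000) ≈ 0.5161
After '1': P(biased) = 0.8·0.5161 / (0.8·0.5161 + 0.5·0.4839) ≈ 0.6305
After '0': P(biased) = 0.2·0.6305 / (0.2·0.6305 + 0.5·0.3695) ≈ 0.4057
After '0': P(biased) = 0.2·0.4057 / (0.2·0.4057 + 0.5·0.5943) ≈ 0.2145
After '0': P(biased) = 0.2·0.2145 / (0.2·0.2145 + 0.5·0.7855) ≈ 0.0985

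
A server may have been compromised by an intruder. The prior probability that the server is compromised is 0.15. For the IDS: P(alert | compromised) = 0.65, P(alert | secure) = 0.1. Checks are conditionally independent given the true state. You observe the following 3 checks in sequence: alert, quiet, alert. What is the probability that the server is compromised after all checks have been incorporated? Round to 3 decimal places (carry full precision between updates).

Apply Bayes' rule sequentially, carrying P(compromised) forward.
After 'alert': P(compromised) = 0.65·0.1500 / (0.65·0.1500 + 0.1·0.8500) ≈ 0.5342
After 'quiet': P(compromised) = 0.35·0.5342 / (0.35·0.5342 + 0.9·0.4658) ≈ 0.3085
After 'alert': P(compromised) = 0.65·0.3085 / (0.65·0.3085 + 0.1·0.6915) ≈ 0.7436

0.744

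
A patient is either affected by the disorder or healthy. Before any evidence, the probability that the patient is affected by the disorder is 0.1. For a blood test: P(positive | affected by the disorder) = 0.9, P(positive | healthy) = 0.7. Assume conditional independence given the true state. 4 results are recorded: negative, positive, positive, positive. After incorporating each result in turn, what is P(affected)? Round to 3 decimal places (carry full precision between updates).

After 'negative': P(affected) = 0.1·0.1000 / (0.1·0.1000 + 0.3·0.9000) ≈ 0.0357
After 'positive': P(affected) = 0.9·0.0357 / (0.9·0.0357 + 0.7·0.9643) ≈ 0.0455
After 'positive': P(affected) = 0.9·0.0455 / (0.9·0.0455 + 0.7·0.9545) ≈ 0.0577
After 'positive': P(affected) = 0.9·0.0577 / (0.9·0.0577 + 0.7·0.9423) ≈ 0.0730

0.073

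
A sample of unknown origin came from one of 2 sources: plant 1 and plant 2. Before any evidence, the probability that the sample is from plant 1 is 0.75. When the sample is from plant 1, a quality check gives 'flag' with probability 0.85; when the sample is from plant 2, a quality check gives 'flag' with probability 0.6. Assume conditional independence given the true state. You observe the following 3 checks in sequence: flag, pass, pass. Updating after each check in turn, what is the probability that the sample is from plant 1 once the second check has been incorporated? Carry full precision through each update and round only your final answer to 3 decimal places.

0.614

After 'flag': P(plant 1) = 0.85·0.7500 / (0.85·0.7500 + 0.6·0.2500) ≈ 0.8095
After 'pass': P(plant 1) = 0.15·0.8095 / (0.15·0.8095 + 0.4·0.1905) ≈ 0.6145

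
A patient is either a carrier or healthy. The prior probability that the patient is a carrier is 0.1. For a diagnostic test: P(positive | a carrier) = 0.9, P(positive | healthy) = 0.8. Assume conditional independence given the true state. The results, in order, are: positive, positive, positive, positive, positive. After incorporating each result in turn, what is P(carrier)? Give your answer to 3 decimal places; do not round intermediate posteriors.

0.167

After 'positive': P(carrier) = 0.9·0.1000 / (0.9·0.1000 + 0.8·0.9000) ≈ 0.1111
After 'positive': P(carrier) = 0.9·0.1111 / (0.9·0.1111 + 0.8·0.8889) ≈ 0.1233
After 'positive': P(carrier) = 0.9·0.1233 / (0.9·0.1233 + 0.8·0.8767) ≈ 0.1366
After 'positive': P(carrier) = 0.9·0.1366 / (0.9·0.1366 + 0.8·0.8634) ≈ 0.1511
After 'positive': P(carrier) = 0.9·0.1511 / (0.9·0.1511 + 0.8·0.8489) ≈ 0.1668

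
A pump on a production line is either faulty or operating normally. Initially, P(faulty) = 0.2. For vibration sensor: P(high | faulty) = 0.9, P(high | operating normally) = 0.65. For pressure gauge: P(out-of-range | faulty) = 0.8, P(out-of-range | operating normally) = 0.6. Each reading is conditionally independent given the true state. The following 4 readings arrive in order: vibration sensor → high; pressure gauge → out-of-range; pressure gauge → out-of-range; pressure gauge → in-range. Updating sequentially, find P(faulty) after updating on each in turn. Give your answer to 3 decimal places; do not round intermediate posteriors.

After vibration sensor='high': P(faulty) = 0.9·0.2000 / (0.9·0.2000 + 0.65·0.8000) ≈ 0.2571
After pressure gauge='out-of-range': P(faulty) = 0.8·0.2571 / (0.8·0.2571 + 0.6·0.7429) ≈ 0.3158
After pressure gauge='out-of-range': P(faulty) = 0.8·0.3158 / (0.8·0.3158 + 0.6·0.6842) ≈ 0.3810
After pressure gauge='in-range': P(faulty) = 0.2·0.3810 / (0.2·0.3810 + 0.4·0.6190) ≈ 0.2353

0.235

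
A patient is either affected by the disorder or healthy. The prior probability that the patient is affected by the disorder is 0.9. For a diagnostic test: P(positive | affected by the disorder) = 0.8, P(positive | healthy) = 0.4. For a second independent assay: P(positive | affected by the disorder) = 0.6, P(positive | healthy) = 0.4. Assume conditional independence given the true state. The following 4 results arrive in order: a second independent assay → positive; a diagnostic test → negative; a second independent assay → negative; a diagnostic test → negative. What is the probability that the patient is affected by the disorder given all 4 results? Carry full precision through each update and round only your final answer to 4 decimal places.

After a second independent assay='positive': P(affected) = 0.6·0.9000 / (0.6·0.9000 + 0.4·0.1000) ≈ 0.9310
After a diagnostic test='negative': P(affected) = 0.2·0.9310 / (0.2·0.9310 + 0.6·0.0690) ≈ 0.8182
After a second independent assay='negative': P(affected) = 0.4·0.8182 / (0.4·0.8182 + 0.6·0.1818) ≈ 0.7500
After a diagnostic test='negative': P(affected) = 0.2·0.7500 / (0.2·0.7500 + 0.6·0.2500) ≈ 0.5000

0.5000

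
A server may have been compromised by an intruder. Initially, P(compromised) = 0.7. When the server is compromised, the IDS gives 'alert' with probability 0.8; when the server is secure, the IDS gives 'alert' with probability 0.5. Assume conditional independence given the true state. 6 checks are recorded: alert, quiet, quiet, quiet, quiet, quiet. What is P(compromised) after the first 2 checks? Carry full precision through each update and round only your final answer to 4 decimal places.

0.5989

After 'alert': P(compromised) = 0.8·0.7000 / (0.8·0.7000 + 0.5·0.3000) ≈ 0.7887
After 'quiet': P(compromised) = 0.2·0.7887 / (0.2·0.7887 + 0.5·0.2113) ≈ 0.5989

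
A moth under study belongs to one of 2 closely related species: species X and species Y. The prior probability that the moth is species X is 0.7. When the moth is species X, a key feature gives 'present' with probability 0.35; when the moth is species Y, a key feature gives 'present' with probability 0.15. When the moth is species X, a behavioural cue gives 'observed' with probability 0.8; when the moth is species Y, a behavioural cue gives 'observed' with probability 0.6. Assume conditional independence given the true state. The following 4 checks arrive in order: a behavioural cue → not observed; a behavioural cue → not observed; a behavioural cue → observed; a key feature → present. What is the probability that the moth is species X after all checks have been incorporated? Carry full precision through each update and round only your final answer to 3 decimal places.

0.645

After a behavioural cue='not observed': P(species X) = 0.2·0.7000 / (0.2·0.7000 + 0.4·0.3000) ≈ 0.5385
After a behavioural cue='not observed': P(species X) = 0.2·0.5385 / (0.2·0.5385 + 0.4·0.4615) ≈ 0.3684
After a behavioural cue='observed': P(species X) = 0.8·0.3684 / (0.8·0.3684 + 0.6·0.6316) ≈ 0.4375
After a key feature='present': P(species X) = 0.35·0.4375 / (0.35·0.4375 + 0.15·0.5625) ≈ 0.6447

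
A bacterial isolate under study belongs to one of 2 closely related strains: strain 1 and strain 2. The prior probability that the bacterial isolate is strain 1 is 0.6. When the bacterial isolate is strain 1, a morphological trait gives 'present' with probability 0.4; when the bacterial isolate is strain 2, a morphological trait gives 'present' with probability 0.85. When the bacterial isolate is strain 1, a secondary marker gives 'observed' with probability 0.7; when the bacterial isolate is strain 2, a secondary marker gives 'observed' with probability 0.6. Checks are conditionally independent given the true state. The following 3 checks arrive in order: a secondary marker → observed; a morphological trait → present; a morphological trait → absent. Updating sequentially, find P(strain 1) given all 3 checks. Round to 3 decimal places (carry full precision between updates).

0.767

After a secondary marker='observed': P(strain 1) = 0.7·0.6000 / (0.7·0.6000 + 0.6·0.4000) ≈ 0.6364
After a morphological trait='present': P(strain 1) = 0.4·0.6364 / (0.4·0.6364 + 0.85·0.3636) ≈ 0.4516
After a morphological trait='absent': P(strain 1) = 0.6·0.4516 / (0.6·0.4516 + 0.15·0.5484) ≈ 0.7671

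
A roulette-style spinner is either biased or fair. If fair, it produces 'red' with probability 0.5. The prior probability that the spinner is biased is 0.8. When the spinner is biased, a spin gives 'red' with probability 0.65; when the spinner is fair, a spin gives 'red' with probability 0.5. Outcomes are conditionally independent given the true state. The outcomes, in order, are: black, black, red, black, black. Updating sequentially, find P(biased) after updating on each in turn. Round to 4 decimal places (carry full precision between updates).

0.5553

After 'black': P(biased) = 0.35·0.8000 / (0.35·0.8000 + 0.5·0.2000) ≈ 0.7368
After 'black': P(biased) = 0.35·0.7368 / (0.35·0.7368 + 0.5·0.2632) ≈ 0.6622
After 'red': P(biased) = 0.65·0.6622 / (0.65·0.6622 + 0.5·0.3378) ≈ 0.7182
After 'black': P(biased) = 0.35·0.7182 / (0.35·0.7182 + 0.5·0.2818) ≈ 0.6408
After 'black': P(biased) = 0.35·0.6408 / (0.35·0.6408 + 0.5·0.3592) ≈ 0.5553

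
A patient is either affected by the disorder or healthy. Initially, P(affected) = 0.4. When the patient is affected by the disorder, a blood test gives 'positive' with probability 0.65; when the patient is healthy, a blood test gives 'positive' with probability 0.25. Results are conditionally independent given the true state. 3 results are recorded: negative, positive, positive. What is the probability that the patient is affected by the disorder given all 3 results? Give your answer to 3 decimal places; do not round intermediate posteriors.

After 'negative': P(affected) = 0.35·0.4000 / (0.35·0.4000 + 0.75·0.6000) ≈ 0.2373
After 'positive': P(affected) = 0.65·0.2373 / (0.65·0.2373 + 0.25·0.7627) ≈ 0.4472
After 'positive': P(affected) = 0.65·0.4472 / (0.65·0.4472 + 0.25·0.5528) ≈ 0.6777

0.678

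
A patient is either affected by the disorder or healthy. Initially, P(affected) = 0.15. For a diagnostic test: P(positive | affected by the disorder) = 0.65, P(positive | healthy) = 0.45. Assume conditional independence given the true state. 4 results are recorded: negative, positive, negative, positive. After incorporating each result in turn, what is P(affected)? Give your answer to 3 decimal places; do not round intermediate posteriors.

0.130

After 'negative': P(affected) = 0.35·0.1500 / (0.35·0.1500 + 0.55·0.8500) ≈ 0.1010
After 'positive': P(affected) = 0.65·0.1010 / (0.65·0.1010 + 0.45·0.8990) ≈ 0.1396
After 'negative': P(affected) = 0.35·0.1396 / (0.35·0.1396 + 0.55·0.8604) ≈ 0.0936
After 'positive': P(affected) = 0.65·0.0936 / (0.65·0.0936 + 0.45·0.9064) ≈ 0.1298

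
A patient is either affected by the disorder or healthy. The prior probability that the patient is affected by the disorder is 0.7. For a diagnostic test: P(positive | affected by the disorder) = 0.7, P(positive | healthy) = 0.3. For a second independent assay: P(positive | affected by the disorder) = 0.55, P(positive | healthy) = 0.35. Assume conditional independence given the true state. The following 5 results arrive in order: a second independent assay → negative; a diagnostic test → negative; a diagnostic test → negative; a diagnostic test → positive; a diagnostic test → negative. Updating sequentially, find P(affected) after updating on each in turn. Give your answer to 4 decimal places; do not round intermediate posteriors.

0.2288

After a second independent assay='negative': P(affected) = 0.45·0.7000 / (0.45·0.7000 + 0.65·0.3000) ≈ 0.6176
After a diagnostic test='negative': P(affected) = 0.3·0.6176 / (0.3·0.6176 + 0.7·0.3824) ≈ 0.4091
After a diagnostic test='negative': P(affected) = 0.3·0.4091 / (0.3·0.4091 + 0.7·0.5909) ≈ 0.2288
After a diagnostic test='positive': P(affected) = 0.7·0.2288 / (0.7·0.2288 + 0.3·0.7712) ≈ 0.4091
After a diagnostic test='negative': P(affected) = 0.3·0.4091 / (0.3·0.4091 + 0.7·0.5909) ≈ 0.2288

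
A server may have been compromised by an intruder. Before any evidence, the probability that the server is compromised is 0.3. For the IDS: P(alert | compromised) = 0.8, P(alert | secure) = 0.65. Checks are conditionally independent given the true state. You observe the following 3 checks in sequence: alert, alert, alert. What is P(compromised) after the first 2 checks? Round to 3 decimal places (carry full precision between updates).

0.394

After 'alert': P(compromised) = 0.8·0.3000 / (0.8·0.3000 + 0.65·0.7000) ≈ 0.3453
After 'alert': P(compromised) = 0.8·0.3453 / (0.8·0.3453 + 0.65·0.6547) ≈ 0.3936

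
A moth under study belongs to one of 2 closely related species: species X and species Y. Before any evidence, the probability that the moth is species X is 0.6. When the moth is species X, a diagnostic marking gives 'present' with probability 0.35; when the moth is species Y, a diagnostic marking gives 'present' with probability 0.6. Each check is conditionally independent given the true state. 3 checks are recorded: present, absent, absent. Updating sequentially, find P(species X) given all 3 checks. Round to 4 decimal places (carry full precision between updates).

Each posterior becomes the prior for the next update.
After 'present': P(species X) = 0.35·0.6000 / (0.35·0.6000 + 0.6·0.4000) ≈ 0.4667
After 'absent': P(species X) = 0.65·0.4667 / (0.65·0.4667 + 0.4·0.5333) ≈ 0.5871
After 'absent': P(species X) = 0.65·0.5871 / (0.65·0.5871 + 0.4·0.4129) ≈ 0.6979

0.6979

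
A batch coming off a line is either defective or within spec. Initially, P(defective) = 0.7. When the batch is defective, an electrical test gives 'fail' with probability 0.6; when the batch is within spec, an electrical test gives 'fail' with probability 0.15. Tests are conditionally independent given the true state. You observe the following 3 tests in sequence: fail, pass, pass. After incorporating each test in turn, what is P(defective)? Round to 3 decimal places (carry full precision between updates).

After 'fail': P(defective) = 0.6·0.7000 / (0.6·0.7000 + 0.15·0.3000) ≈ 0.9032
After 'pass': P(defective) = 0.4·0.9032 / (0.4·0.9032 + 0.85·0.0968) ≈ 0.8145
After 'pass': P(defective) = 0.4·0.8145 / (0.4·0.8145 + 0.85·0.1855) ≈ 0.6739

0.674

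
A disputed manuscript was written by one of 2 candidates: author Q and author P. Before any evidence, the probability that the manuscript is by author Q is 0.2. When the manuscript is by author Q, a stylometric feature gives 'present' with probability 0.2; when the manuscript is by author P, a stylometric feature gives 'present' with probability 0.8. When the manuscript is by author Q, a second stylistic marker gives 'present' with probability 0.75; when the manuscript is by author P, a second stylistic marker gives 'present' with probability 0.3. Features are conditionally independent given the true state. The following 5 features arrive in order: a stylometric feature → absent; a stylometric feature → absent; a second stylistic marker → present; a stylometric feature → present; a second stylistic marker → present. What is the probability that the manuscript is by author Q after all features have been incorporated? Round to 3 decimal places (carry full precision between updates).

0.862

Apply Bayes' rule sequentially, carrying P(author Q) forward.
After a stylometric feature='absent': P(author Q) = 0.8·0.2000 / (0.8·0.2000 + 0.2·0.8000) ≈ 0.5000
After a stylometric feature='absent': P(author Q) = 0.8·0.5000 / (0.8·0.5000 + 0.2·0.5000) ≈ 0.8000
After a second stylistic marker='present': P(author Q) = 0.75·0.8000 / (0.75·0.8000 + 0.3·0.2000) ≈ 0.9091
After a stylometric feature='present': P(author Q) = 0.2·0.9091 / (0.2·0.9091 + 0.8·0.0909) ≈ 0.7143
After a second stylistic marker='present': P(author Q) = 0.75·0.7143 / (0.75·0.7143 + 0.3·0.2857) ≈ 0.8621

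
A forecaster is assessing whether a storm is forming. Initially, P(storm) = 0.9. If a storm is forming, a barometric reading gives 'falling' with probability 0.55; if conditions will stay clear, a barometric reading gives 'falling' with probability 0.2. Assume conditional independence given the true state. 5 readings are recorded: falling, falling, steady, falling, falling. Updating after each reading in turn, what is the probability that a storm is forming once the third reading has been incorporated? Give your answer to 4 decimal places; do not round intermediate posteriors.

0.9745

Each posterior becomes the prior for the next update.
After 'falling': P(storm) = 0.55·0.9000 / (0.55·0.9000 + 0.2·0.1000) ≈ 0.9612
After 'falling': P(storm) = 0.55·0.9612 / (0.55·0.9612 + 0.2·0.0388) ≈ 0.9855
After 'steady': P(storm) = 0.45·0.9855 / (0.45·0.9855 + 0.8·0.0145) ≈ 0.9745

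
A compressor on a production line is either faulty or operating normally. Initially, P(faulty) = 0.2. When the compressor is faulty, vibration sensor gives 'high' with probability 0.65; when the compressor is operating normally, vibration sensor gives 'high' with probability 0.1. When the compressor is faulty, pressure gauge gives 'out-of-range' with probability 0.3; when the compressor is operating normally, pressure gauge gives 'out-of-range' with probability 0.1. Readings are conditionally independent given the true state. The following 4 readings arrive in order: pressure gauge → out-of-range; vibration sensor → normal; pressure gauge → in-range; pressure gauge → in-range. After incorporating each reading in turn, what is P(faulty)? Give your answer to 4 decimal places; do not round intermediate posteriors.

After pressure gauge='out-of-range': P(faulty) = 0.3·0.2000 / (0.3·0.2000 + 0.1·0.8000) ≈ 0.4286
After vibration sensor='normal': P(faulty) = 0.35·0.4286 / (0.35·0.4286 + 0.9·0.5714) ≈ 0.2258
After pressure gauge='in-range': P(faulty) = 0.7·0.2258 / (0.7·0.2258 + 0.9·0.7742) ≈ 0.1849
After pressure gauge='in-range': P(faulty) = 0.7·0.1849 / (0.7·0.1849 + 0.9·0.8151) ≈ 0.1500

0.1500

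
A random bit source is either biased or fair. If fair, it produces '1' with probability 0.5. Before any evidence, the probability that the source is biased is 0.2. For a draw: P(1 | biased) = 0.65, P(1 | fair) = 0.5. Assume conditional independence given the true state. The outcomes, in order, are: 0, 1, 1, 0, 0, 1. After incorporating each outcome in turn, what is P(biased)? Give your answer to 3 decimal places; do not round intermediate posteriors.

0.159

After '0': P(biased) = 0.35·0.2000 / (0.35·0.2000 + 0.5·0.8000) ≈ 0.1489
After '1': P(biased) = 0.65·0.1489 / (0.65·0.1489 + 0.5·0.8511) ≈ 0.1853
After '1': P(biased) = 0.65·0.1853 / (0.65·0.1853 + 0.5·0.8147) ≈ 0.2282
After '0': P(biased) = 0.35·0.2282 / (0.35·0.2282 + 0.5·0.7718) ≈ 0.1715
After '0': P(biased) = 0.35·0.1715 / (0.35·0.1715 + 0.5·0.8285) ≈ 0.1266
After '1': P(biased) = 0.65·0.1266 / (0.65·0.1266 + 0.5·0.8734) ≈ 0.1585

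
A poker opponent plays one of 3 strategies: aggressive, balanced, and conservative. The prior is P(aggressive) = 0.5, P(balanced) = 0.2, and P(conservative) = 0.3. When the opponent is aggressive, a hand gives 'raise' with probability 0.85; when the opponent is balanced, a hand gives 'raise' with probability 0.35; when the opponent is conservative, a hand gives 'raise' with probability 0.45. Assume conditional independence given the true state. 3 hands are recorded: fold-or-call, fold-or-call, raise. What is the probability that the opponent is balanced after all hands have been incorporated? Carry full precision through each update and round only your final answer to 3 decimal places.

0.370

After 'fold-or-call': normaliser = 0.15·0.5000 + 0.65·0.2000 + 0.55·0.3000; P(aggressive) ≈ 0.2027, P(balanced) ≈ 0.3514, P(conservative) ≈ 0.4459
After 'fold-or-call': normaliser = 0.15·0.2027 + 0.65·0.3514 + 0.55·0.4459; P(aggressive) ≈ 0.0603, P(balanced) ≈ 0.4531, P(conservative) ≈ 0.4866
After 'raise': normaliser = 0.85·0.0603 + 0.35·0.4531 + 0.45·0.4866; P(aggressive) ≈ 0.1196, P(balanced) ≈ 0.3698, P(conservative) ≈ 0.5106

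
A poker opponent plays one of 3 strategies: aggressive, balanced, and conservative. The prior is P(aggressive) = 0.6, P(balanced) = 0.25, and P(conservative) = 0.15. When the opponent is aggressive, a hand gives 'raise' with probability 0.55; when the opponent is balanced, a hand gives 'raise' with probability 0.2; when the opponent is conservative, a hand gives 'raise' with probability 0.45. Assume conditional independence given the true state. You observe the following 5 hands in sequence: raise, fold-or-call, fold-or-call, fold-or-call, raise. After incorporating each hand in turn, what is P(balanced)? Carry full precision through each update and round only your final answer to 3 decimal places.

0.192

After 'raise': normaliser = 0.55·0.6000 + 0.2·0.2500 + 0.45·0.1500; P(aggressive) ≈ 0.7374, P(balanced) ≈ 0.1117, P(conservative) ≈ 0.1508
After 'fold-or-call': normaliser = 0.45·0.7374 + 0.8·0.1117 + 0.55·0.1508; P(aggressive) ≈ 0.6582, P(balanced) ≈ 0.1773, P(conservative) ≈ 0.1645
After 'fold-or-call': normaliser = 0.45·0.6582 + 0.8·0.1773 + 0.55·0.1645; P(aggressive) ≈ 0.5604, P(balanced) ≈ 0.2684, P(conservative) ≈ 0.1712
After 'fold-or-call': normaliser = 0.45·0.5604 + 0.8·0.2684 + 0.55·0.1712; P(aggressive) ≈ 0.4495, P(balanced) ≈ 0.3827, P(conservative) ≈ 0.1679
After 'raise': normaliser = 0.55·0.4495 + 0.2·0.3827 + 0.45·0.1679; P(aggressive) ≈ 0.6191, P(balanced) ≈ 0.1917, P(conservative) ≈ 0.1892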